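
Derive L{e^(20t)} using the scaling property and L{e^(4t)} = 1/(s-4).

Using L{f(at)} = (1/a)F(s/a) with a=5 and f(t) = e^(4t): L{e^(20t)} = (1/5) · 1/((s/5)-4) = (1/5) · 5/(s-20) = 1/(s-20)

Final answer: 1/(s-20)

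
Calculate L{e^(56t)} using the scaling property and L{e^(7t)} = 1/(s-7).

Using L{f(at)} = (1/a)F(s/a) with a=8 and f(t) = e^(7t): L{e^(56t)} = (1/8) · 1/((s/8)-7) = (1/8) · 8/(s-56) = 1/(s-56)

Final answer: 1/(s-56)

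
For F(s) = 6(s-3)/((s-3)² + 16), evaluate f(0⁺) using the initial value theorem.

f(0⁺) = lim_{s→∞} sF(s) = lim_{s→∞} 6s(s-3)/((s-3)² + 16) = 6

Final answer: 6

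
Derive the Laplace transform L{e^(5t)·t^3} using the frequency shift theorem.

L{e^(at)·t^n} = n!/(s-a)^(n+1), so L{e^(5t)·t^3} = 6/(s-5)^4

Final answer: 6/(s-5)^4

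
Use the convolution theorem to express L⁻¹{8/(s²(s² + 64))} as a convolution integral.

8/(s²(s² + 64)) = (1/s²)·(8/(s² + 64)) = L{t}·L{sin(8t)}. So f(t) = t*(sin(8t)) = ∫₀ᵗ τ·sin(8(t-τ)) dτ

Final answer: ∫₀ᵗ τ·sin(8(t-τ)) dτ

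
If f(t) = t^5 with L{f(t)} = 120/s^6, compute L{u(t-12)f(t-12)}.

Time shift theorem: L{u(t-a)f(t-a)} = e^(-as)F(s). Here a=12, F(s) = 120/s^6, so L{u(t-12)f(t-12)} = e^(-12s)·120/s^6

Final answer: e^(-12s)·120/s^6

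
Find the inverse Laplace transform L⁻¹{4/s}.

L⁻¹{c/s} = c, so L⁻¹{4/s} = 4

Final answer: 4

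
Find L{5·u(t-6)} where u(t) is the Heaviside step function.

L{u(t-a)} = e^(-as)/s. Here a=6, so L{u(t-6)} = e^(-6s)/s, and L{5·u(t-6)} = 5·e^(-6s)/s

Final answer: 5·e^(-6s)/s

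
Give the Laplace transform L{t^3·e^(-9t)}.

L{t^n·e^(at)} = n!/(s-a)^(n+1), so L{t^3·e^(-9t)} = 6/(s+9)^4

Final answer: 6/(s+9)^4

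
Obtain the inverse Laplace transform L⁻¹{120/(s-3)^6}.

L⁻¹{n!/(s-a)^(n+1)} = t^n·e^(at), so L⁻¹{120/(s-3)^6} = t^5·e^(3t)

Final answer: t^5·e^(3t)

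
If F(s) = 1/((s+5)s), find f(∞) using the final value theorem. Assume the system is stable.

f(∞) = lim_{s→0} sF(s) = lim_{s→0} 1/(s+5) = 1/5

Final answer: 1/5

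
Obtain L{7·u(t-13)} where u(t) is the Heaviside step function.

L{u(t-a)} = e^(-as)/s. Here a=13, so L{u(t-13)} = e^(-13s)/s, and L{7·u(t-13)} = 7·e^(-13s)/s

Final answer: 7·e^(-13s)/s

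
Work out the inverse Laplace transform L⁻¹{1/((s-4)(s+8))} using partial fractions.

Decompose: A/(s-4) + B/(s+8). A = 1/12, B = -1/12. f(t) = (e^(4t) - e^(-8t))/12

Final answer: (e^(4t) - e^(-8t))/12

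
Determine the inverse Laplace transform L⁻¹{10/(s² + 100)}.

L⁻¹{10/(s² + 100)} = sin(10t)

Final answer: sin(10t)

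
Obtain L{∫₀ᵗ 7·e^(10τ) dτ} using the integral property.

L{∫₀ᵗ f(τ)dτ} = F(s)/s with F(s) = 7/(s-10), so L{∫₀ᵗ 7·e^(10τ) dτ} = 7/(s(s-10))

Final answer: 7/(s(s-10))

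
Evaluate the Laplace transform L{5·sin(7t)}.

L{sin(ωt)} = ω/(s² + ω²), so L{sin(7t)} = 7/(s² + 49). Then L{5·sin(7t)} = 5·7/(s² + 49) = 35/(s² + 49)

Final answer: 35/(s² + 49)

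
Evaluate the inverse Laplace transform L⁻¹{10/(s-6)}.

L⁻¹{1/(s-a)} = e^(at), so L⁻¹{1/(s-6)} = e^(6t), and L⁻¹{10/(s-6)} = 10·e^(6t)

Final answer: 10·e^(6t)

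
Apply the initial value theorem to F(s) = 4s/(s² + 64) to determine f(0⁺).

f(0⁺) = lim_{s→∞} s·4s/(s² + 64) = lim_{s→∞} 4s²/(s² + 64) = 4

Final answer: 4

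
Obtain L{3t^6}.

L{t^n} = n!/s^(n+1). So L{3t^6} = 3·6!/s^7 = 2160/s^7

Final answer: 2160/s^7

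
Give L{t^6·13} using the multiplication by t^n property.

L{13} = 13/s. d^1/ds^1[1/s] = -1/s². d^2/ds^2[1/s] = 2/s^3. d^3/ds^3[1/s] = -6/s^4. d^4/ds^4[1/s] = 24/s^5. d^5/ds^5[1/s] = -120/s^6. d^6/ds^6[1/s] = 720/s^7. So L{t^6} = (-1)^{6}·720/s^7 = 720/s^7. Then L{t^6·13} = 13·720/s^7 = 9360/s^7

Final answer: 9360/s^7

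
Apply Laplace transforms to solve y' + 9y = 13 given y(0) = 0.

sY + 9Y = 13/s. Y = 13/(s(s+9)). Partial fractions: Y = 13/9/s - 13/9/(s+9)

Final answer: y(t) = 13/9(1 - e^(-9t))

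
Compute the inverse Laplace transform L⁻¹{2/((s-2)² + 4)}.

Using frequency shift, L⁻¹{2/((s-2)² + 4)} = e^(2t)·sin(2t)

Final answer: e^(2t)·sin(2t)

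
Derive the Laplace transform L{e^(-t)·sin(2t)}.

L{e^(at)·sin(ωt)} = ω/((s-a)² + ω²), so L{e^(-t)·sin(2t)} = 2/((s+1)² + 4)

Final answer: 2/((s+1)² + 4)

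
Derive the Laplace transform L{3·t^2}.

L{t^n} = n!/s^(n+1), so L{t^2} = 2/s^3. Then L{3·t^2} = 3·2/s^3 = 6/s^3

Final answer: 6/s^3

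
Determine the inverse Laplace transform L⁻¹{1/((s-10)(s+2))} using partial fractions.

Decompose: A/(s-10) + B/(s+2). A = 1/12, B = -1/12. f(t) = (e^(10t) - e^(-2t))/12

Final answer: (e^(10t) - e^(-2t))/12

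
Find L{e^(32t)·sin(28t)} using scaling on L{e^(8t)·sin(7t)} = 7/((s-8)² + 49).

Scaling with a=4: L{e^(32t)·sin(28t)} = (1/4) · 7/((s/4-8)² + 49). Simplifying: 28/((s-32)² + 784)

Final answer: 28/((s-32)² + 784)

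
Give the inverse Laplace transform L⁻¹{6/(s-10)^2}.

L⁻¹{n!/(s-a)^(n+1)} = t^n·e^(at) with n=1, a=10. So L⁻¹{1/(s-10)^2} = t·e^(10t), and L⁻¹{6/(s-10)^2} = (6/1)·t·e^(10t) = 6·t·e^(10t)

Final answer: 6·t·e^(10t)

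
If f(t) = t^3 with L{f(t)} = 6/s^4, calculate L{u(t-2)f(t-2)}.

Time shift theorem: L{u(t-a)f(t-a)} = e^(-as)F(s). Here a=2, F(s) = 6/s^4, so L{u(t-2)f(t-2)} = e^(-2s)·6/s^4

Final answer: e^(-2s)·6/s^4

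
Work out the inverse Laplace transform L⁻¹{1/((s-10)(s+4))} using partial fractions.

Decompose: A/(s-10) + B/(s+4). A = 1/14, B = -1/14. f(t) = (e^(10t) - e^(-4t))/14

Final answer: (e^(10t) - e^(-4t))/14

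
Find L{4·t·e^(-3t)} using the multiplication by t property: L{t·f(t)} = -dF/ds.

Using L{t^n·e^(at)} = n!/(s-a)^(n+1), L{t·e^(-3t)} = 1/(s+3)^2, so L{4·t·e^(-3t)} = 4·1/(s+3)^2 = 4/(s+3)^2

Final answer: 4/(s+3)^2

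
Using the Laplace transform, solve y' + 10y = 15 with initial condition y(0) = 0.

sY + 10Y = 15/s. Y = 15/(s(s+10)). Partial fractions: Y = 3/2/s - 3/2/(s+10)

Final answer: y(t) = 3/2(1 - e^(-10t))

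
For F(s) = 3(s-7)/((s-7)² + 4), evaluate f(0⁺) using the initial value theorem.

f(0⁺) = lim_{s→∞} sF(s) = lim_{s→∞} 3s(s-7)/((s-7)² + 4) = 3

Final answer: 3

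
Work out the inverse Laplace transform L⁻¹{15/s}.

L⁻¹{c/s} = c, so L⁻¹{15/s} = 15

Final answer: 15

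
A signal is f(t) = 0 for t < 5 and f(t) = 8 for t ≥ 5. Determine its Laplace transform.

f(t) = 8·u(t-5). L{u(t-5)} = e^(-5s)/s, so L{f(t)} = 8·e^(-5s)/s

Final answer: 8·e^(-5s)/s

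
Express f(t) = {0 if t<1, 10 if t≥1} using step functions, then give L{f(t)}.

f(t) = 10·u(t-1). L{u(t-1)} = e^(-s)/s, so L{f(t)} = 10·e^(-s)/s

Final answer: 10·e^(-s)/s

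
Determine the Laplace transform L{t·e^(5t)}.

L{t^n·e^(at)} = n!/(s-a)^(n+1), so L{t·e^(5t)} = 1/(s-5)^2

Final answer: 1/(s-5)^2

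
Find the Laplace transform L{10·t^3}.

L{t^n} = n!/s^(n+1), so L{t^3} = 6/s^4. Then L{10·t^3} = 10·6/s^4 = 60/s^4

Final answer: 60/s^4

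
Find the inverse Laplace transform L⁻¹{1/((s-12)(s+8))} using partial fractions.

Decompose: A/(s-12) + B/(s+8). A = 1/20, B = -1/20. f(t) = (e^(12t) - e^(-8t))/20

Final answer: (e^(12t) - e^(-8t))/20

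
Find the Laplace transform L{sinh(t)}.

L{sinh(ωt)} = ω/(s² - ω²), so L{sinh(t)} = 1/(s² - 1)

Final answer: 1/(s² - 1)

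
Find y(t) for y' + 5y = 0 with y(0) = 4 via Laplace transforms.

L{y'} + 5L{y} = 0. sY - 4 + 5Y = 0. Y(s+5) = 4. Y = 4/(s+5)

Final answer: y(t) = 4e^(-5t)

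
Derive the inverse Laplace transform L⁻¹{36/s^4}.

L⁻¹{n!/s^(n+1)} = t^n with n=3. So L⁻¹{6/s^4} = t^3, and L⁻¹{36/s^4} = (36/6)·t^3 = 6·t^3

Final answer: 6·t^3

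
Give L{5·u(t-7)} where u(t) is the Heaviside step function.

L{u(t-a)} = e^(-as)/s. Here a=7, so L{u(t-7)} = e^(-7s)/s, and L{5·u(t-7)} = 5·e^(-7s)/s

Final answer: 5·e^(-7s)/s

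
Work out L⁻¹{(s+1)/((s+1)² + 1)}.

Using frequency shift: L⁻¹{(s-a)/((s-a)² + b²)} = e^(at)cos(bt). Here a=-1, b=1

Final answer: e^(-t)·cos(t)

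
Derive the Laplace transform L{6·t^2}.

L{t^n} = n!/s^(n+1), so L{t^2} = 2/s^3. Then L{6·t^2} = 6·2/s^3 = 12/s^3

Final answer: 12/s^3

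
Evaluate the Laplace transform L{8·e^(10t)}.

L{e^(at)} = 1/(s-a), so L{e^(10t)} = 1/(s-10). Then L{8·e^(10t)} = 8/(s-10)

Final answer: 8/(s-10)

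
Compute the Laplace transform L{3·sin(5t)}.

L{sin(ωt)} = ω/(s² + ω²), so L{sin(5t)} = 5/(s² + 25). Then L{3·sin(5t)} = 3·5/(s² + 25) = 15/(s² + 25)

Final answer: 15/(s² + 25)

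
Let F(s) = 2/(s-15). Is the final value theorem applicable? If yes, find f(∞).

sF(s) = 2s/(s-15) has a pole at s = 15 in the right half-plane. Theorem does NOT apply (unstable system; f(t) = 2·e^(15t) grows without bound).

Final answer: Not applicable (unstable)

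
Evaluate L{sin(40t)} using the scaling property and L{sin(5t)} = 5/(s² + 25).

Using L{f(at)} = (1/a)F(s/a) with a=8: L{sin(40t)} = (1/8) · 5/((s/8)² + 25) = (1/8) · 5·64/(s² + 1600) = 40/(s² + 1600)

Final answer: 40/(s² + 1600)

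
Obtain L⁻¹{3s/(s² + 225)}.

This is the form c·s/(s² + a²) with a = 15, c = 3. L⁻¹ = 3·cos(15t)

Final answer: 3·cos(15t)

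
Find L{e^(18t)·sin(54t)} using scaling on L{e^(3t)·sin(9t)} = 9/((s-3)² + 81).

Scaling with a=6: L{e^(18t)·sin(54t)} = (1/6) · 9/((s/6-3)² + 81). Simplifying: 54/((s-18)² + 2916)

Final answer: 54/((s-18)² + 2916)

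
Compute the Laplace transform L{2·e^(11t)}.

L{e^(at)} = 1/(s-a), so L{e^(11t)} = 1/(s-11). Then L{2·e^(11t)} = 2/(s-11)

Final answer: 2/(s-11)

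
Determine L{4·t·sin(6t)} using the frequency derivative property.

L{sin(6t)} = 6/(s² + 36). By L{t·f(t)} = -F'(s): -d/ds[6/(s² + 36)] = -(6)·(-2s)/(s² + 36)² = 12s/(s² + 36)². Then L{4·t·sin(6t)} = 4·12s/(s² + 36)² = 48s/(s² + 36)²

Final answer: 48s/(s² + 36)²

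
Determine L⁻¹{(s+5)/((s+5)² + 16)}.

Using frequency shift: L⁻¹{(s-a)/((s-a)² + b²)} = e^(at)cos(bt). Here a=-5, b=4

Final answer: e^(-5t)·cos(4t)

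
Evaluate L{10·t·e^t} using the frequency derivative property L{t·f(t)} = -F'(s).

L{e^t} = 1/(s-1). By frequency derivative: L{t·e^t} = -d/ds[1/(s-1)] = -(-1)/(s-1)² = 1/(s-1)². Then L{10·t·e^t} = 10·1/(s-1)² = 10/(s-1)²

Final answer: 10/(s-1)²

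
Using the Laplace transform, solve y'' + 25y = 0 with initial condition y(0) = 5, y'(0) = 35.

L{y''} + 25L{y} = 0. s²Y - 5s - 35 + 25Y = 0. Y(s² + 25) = 5s + 35. Y = (5s + 35)/(s² + 25). Inverting: y(t) = 5cos(5t) + 7sin(5t)

Final answer: y(t) = 5cos(5t) + 7sin(5t)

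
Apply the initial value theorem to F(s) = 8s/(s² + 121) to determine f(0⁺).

f(0⁺) = lim_{s→∞} s·8s/(s² + 121) = lim_{s→∞} 8s²/(s² + 121) = 8

Final answer: 8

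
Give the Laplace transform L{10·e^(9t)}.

L{e^(at)} = 1/(s-a), so L{e^(9t)} = 1/(s-9). Then L{10·e^(9t)} = 10/(s-9)

Final answer: 10/(s-9)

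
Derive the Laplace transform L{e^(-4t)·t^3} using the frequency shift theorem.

L{e^(at)·t^n} = n!/(s-a)^(n+1), so L{e^(-4t)·t^3} = 6/(s+4)^4

Final answer: 6/(s+4)^4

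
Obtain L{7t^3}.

L{t^n} = n!/s^(n+1). So L{7t^3} = 7·3!/s^4 = 42/s^4

Final answer: 42/s^4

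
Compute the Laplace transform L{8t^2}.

L{8t^2} = 8 · L{t^2} = 8 · 2/s^3 = 16/s^3

Final answer: 16/s^3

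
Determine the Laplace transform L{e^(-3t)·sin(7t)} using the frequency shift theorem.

Frequency shift: L{e^(at)f(t)} = F(s-a). L{e^(-3t)·sin(7t)} = 7/((s+3)² + 49)

Final answer: 7/((s+3)² + 49)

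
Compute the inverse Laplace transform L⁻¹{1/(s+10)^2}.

L⁻¹{n!/(s-a)^(n+1)} = t^n·e^(at) with n=1, a=-10. So L⁻¹{1/(s+10)^2} = t·e^(-10t)

Final answer: t·e^(-10t)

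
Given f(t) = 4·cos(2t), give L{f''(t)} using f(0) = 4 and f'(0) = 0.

F(s) = 4s/(s² + 4). L{f''(t)} = s²F(s) - sf(0) - f'(0) = 4s³/(s² + 4) - 4s = (4s³ - 4s(s² + 4))/(s² + 4) = -16s/(s² + 4)

Final answer: -16s/(s² + 4)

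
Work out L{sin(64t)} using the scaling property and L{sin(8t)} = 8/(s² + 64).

Using L{f(at)} = (1/a)F(s/a) with a=8: L{sin(64t)} = (1/8) · 8/((s/8)² + 64) = (1/8) · 8·64/(s² + 4096) = 64/(s² + 4096)

Final answer: 64/(s² + 4096)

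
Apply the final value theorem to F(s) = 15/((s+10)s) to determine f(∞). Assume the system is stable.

f(∞) = lim_{s→0} sF(s) = lim_{s→0} 15/(s+10) = 3/2

Final answer: 3/2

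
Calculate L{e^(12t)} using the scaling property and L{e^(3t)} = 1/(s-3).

Using L{f(at)} = (1/a)F(s/a) with a=4 and f(t) = e^(3t): L{e^(12t)} = (1/4) · 1/((s/4)-3) = (1/4) · 4/(s-12) = 1/(s-12)

Final answer: 1/(s-12)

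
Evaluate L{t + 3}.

L{t + 3} = L{t} + 3·L{1} = 1/s² + 3/s

Final answer: 1/s² + 3/s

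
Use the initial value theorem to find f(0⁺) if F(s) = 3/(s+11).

f(0⁺) = lim_{s→∞} s·3/(s+11) = lim_{s→∞} 3s/(s+11) = 3

Final answer: 3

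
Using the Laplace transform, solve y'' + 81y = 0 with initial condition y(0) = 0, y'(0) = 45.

L{y''} + 81L{y} = 0. s²Y - 0 - 45 + 81Y = 0. Y(s² + 81) = 45. Y = (45)/(s² + 81). Inverting: y(t) = 5sin(9t)

Final answer: y(t) = 5sin(9t)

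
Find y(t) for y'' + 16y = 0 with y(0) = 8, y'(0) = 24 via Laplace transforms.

L{y''} + 16L{y} = 0. s²Y - 8s - 24 + 16Y = 0. Y(s² + 16) = 8s + 24. Y = (8s + 24)/(s² + 16). Inverting: y(t) = 8cos(4t) + 6sin(4t)

Final answer: y(t) = 8cos(4t) + 6sin(4t)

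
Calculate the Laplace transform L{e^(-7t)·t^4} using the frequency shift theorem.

L{e^(at)·t^n} = n!/(s-a)^(n+1), so L{e^(-7t)·t^4} = 24/(s+7)^5

Final answer: 24/(s+7)^5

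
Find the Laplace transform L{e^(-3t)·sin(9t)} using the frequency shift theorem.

Frequency shift: L{e^(at)f(t)} = F(s-a). L{e^(-3t)·sin(9t)} = 9/((s+3)² + 81)

Final answer: 9/((s+3)² + 81)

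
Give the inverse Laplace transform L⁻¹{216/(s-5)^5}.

L⁻¹{n!/(s-a)^(n+1)} = t^n·e^(at) with n=4, a=5. So L⁻¹{24/(s-5)^5} = t^4·e^(5t), and L⁻¹{216/(s-5)^5} = (216/24)·t^4·e^(5t) = 9·t^4·e^(5t)

Final answer: 9·t^4·e^(5t)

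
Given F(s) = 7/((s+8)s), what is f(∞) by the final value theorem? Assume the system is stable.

f(∞) = lim_{s→0} sF(s) = lim_{s→0} 7/(s+8) = 7/8

Final answer: 7/8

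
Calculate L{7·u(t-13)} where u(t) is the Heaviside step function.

L{u(t-a)} = e^(-as)/s. Here a=13, so L{u(t-13)} = e^(-13s)/s, and L{7·u(t-13)} = 7·e^(-13s)/s

Final answer: 7·e^(-13s)/s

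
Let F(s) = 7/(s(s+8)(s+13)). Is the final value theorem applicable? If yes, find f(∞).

Poles of sF(s) = 7/((s+8)(s+13)) are at s = -8 and s = -13, both in the left half-plane. Theorem applies. f(∞) = lim_{s→0} sF(s) = 7/(8·13) = 7/104

Final answer: 7/104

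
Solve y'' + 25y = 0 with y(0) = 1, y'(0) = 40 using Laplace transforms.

L{y''} + 25L{y} = 0. s²Y - s - 40 + 25Y = 0. Y(s² + 25) = s + 40. Y = (s + 40)/(s² + 25). Inverting: y(t) = cos(5t) + 8sin(5t)

Final answer: y(t) = cos(5t) + 8sin(5t)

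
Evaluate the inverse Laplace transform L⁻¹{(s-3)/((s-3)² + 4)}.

Using frequency shift, L⁻¹{(s-3)/((s-3)² + 4)} = e^(3t)·cos(2t)

Final answer: e^(3t)·cos(2t)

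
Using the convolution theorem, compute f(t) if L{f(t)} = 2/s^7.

2/s^7 = (2/s)·(1/s^6) = L{2}·L{t^5/120}. By convolution, f(t) = 2*t^5/120 = ∫₀ᵗ 2·τ^5/120 dτ = 2·t^6/720

Final answer: 2·t^6/720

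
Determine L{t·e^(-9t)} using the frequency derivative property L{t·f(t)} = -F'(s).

L{e^(-9t)} = 1/(s+9). By frequency derivative: L{t·e^(-9t)} = -d/ds[1/(s+9)] = -(-1)/(s+9)² = 1/(s+9)²

Final answer: 1/(s+9)²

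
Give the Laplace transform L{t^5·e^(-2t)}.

L{t^n·e^(at)} = n!/(s-a)^(n+1), so L{t^5·e^(-2t)} = 120/(s+2)^6

Final answer: 120/(s+2)^6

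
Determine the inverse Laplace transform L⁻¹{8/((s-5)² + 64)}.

Using frequency shift, L⁻¹{8/((s-5)² + 64)} = e^(5t)·sin(8t)

Final answer: e^(5t)·sin(8t)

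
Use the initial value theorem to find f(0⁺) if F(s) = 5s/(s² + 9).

f(0⁺) = lim_{s→∞} s·5s/(s² + 9) = lim_{s→∞} 5s²/(s² + 9) = 5

Final answer: 5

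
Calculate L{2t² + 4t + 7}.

L{2t² + 4t + 7} = 2·2/s³ + 4/s² + 7/s = 4/s³ + 4/s² + 7/s

Final answer: 4/s³ + 4/s² + 7/s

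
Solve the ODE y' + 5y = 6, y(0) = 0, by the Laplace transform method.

sY + 5Y = 6/s. Y = 6/(s(s+5)). Partial fractions: Y = 6/5/s - 6/5/(s+5)

Final answer: y(t) = 6/5(1 - e^(-5t))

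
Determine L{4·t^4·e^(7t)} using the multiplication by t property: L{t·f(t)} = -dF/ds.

Using L{t^n·e^(at)} = n!/(s-a)^(n+1), L{t^4·e^(7t)} = 24/(s-7)^5, so L{4·t^4·e^(7t)} = 4·24/(s-7)^5 = 96/(s-7)^5

Final answer: 96/(s-7)^5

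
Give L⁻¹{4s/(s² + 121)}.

This is the form c·s/(s² + a²) with a = 11, c = 4. L⁻¹ = 4·cos(11t)

Final answer: 4·cos(11t)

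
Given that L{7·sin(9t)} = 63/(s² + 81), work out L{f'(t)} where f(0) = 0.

L{f'(t)} = s·F(s) - f(0) = s·63/(s² + 81) - 0 = 63s/(s² + 81)

Final answer: 63s/(s² + 81)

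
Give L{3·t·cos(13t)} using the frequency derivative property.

L{cos(13t)} = s/(s² + 169). Derivative: d/ds[s/(s² + 169)] = [(s² + 169) - s·2s]/(s² + 169)² = (169 - s²)/(s² + 169)². So L{t·cos(13t)} = -F'(s) = (s² - 169)/(s² + 169)². Then L{3·t·cos(13t)} = 3·(s² - 169)/(s² + 169)²

Final answer: 3·(s² - 169)/(s² + 169)²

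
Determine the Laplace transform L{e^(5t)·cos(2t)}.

L{e^(at)·cos(ωt)} = (s-a)/((s-a)² + ω²), so L{e^(5t)·cos(2t)} = (s-5)/((s-5)² + 4)

Final answer: (s-5)/((s-5)² + 4)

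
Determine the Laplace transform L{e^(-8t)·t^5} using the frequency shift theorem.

L{e^(at)·t^n} = n!/(s-a)^(n+1), so L{e^(-8t)·t^5} = 120/(s+8)^6

Final answer: 120/(s+8)^6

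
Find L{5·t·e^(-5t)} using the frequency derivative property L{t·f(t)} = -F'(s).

L{e^(-5t)} = 1/(s+5). By frequency derivative: L{t·e^(-5t)} = -d/ds[1/(s+5)] = -(-1)/(s+5)² = 1/(s+5)². Then L{5·t·e^(-5t)} = 5·1/(s+5)² = 5/(s+5)²

Final answer: 5/(s+5)²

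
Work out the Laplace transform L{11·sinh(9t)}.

L{sinh(ωt)} = ω/(s² - ω²), so L{sinh(9t)} = 9/(s² - 81). Then L{11·sinh(9t)} = 11·9/(s² - 81) = 99/(s² - 81)

Final answer: 99/(s² - 81)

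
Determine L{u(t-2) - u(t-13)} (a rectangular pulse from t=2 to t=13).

L{u(t-a)} = e^(-as)/s. L{u(t-2) - u(t-13)} = (e^(-2s) - e^(-13s))/s

Final answer: (e^(-2s) - e^(-13s))/s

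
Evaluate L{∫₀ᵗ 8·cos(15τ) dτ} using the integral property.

L{∫₀ᵗ f(τ)dτ} = F(s)/s with F(s) = 8s/(s² + 225), so the result is (8s/(s² + 225))/s = 8/(s² + 225)

Final answer: 8/(s² + 225)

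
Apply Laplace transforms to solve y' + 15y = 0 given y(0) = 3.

L{y'} + 15L{y} = 0. sY - 3 + 15Y = 0. Y(s+15) = 3. Y = 3/(s+15)

Final answer: y(t) = 3e^(-15t)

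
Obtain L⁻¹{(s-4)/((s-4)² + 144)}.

Using frequency shift: L⁻¹{(s-a)/((s-a)² + b²)} = e^(at)cos(bt). Here a=4, b=12

Final answer: e^(4t)·cos(12t)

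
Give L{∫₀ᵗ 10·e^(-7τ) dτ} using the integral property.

L{∫₀ᵗ f(τ)dτ} = F(s)/s with F(s) = 10/(s+7), so L{∫₀ᵗ 10·e^(-7τ) dτ} = 10/(s(s+7))

Final answer: 10/(s(s+7))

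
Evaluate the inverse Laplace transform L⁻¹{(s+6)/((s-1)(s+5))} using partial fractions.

Using partial fractions, f(t) = (7e^t - e^(-5t))/6

Final answer: (7e^t - e^(-5t))/6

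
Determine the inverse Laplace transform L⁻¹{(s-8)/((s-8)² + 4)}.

Using frequency shift, L⁻¹{(s-8)/((s-8)² + 4)} = e^(8t)·cos(2t)

Final answer: e^(8t)·cos(2t)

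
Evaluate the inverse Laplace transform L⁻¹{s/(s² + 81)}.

L⁻¹{s/(s² + 81)} = cos(9t)

Final answer: cos(9t)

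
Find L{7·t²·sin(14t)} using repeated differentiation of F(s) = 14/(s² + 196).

F(s) = 14/(s² + 196). F'(s) = -28s/(s² + 196)². F''(s) = -28(196 - 3s²)/(s² + 196)³ = (84s² - 5488)/(s² + 196)³. So L{t²·sin(14t)} = (-1)² F''(s) = (84s² - 5488)/(s² + 196)³. Then L{7·t²·sin(14t)} = 7·(84s² - 5488)/(s² + 196)³ = (588s² - 38416)/(s² + 196)³

Final answer: (588s² - 38416)/(s² + 196)³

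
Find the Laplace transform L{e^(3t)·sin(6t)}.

L{e^(at)·sin(ωt)} = ω/((s-a)² + ω²), so L{e^(3t)·sin(6t)} = 6/((s-3)² + 36)

Final answer: 6/((s-3)² + 36)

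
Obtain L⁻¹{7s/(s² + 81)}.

This is the form c·s/(s² + a²) with a = 9, c = 7. L⁻¹ = 7·cos(9t)

Final answer: 7·cos(9t)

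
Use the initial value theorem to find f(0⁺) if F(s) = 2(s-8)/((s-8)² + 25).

f(0⁺) = lim_{s→∞} sF(s) = lim_{s→∞} 2s(s-8)/((s-8)² + 25) = 2

Final answer: 2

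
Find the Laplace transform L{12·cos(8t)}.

L{cos(ωt)} = s/(s² + ω²), so L{cos(8t)} = s/(s² + 64). Then L{12·cos(8t)} = 12·s/(s² + 64) = 12s/(s² + 64)

Final answer: 12s/(s² + 64)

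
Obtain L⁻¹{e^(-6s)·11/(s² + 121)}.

L⁻¹{11/(s² + 121)} = sin(11t). By the time shift theorem, L⁻¹{e^(-as)F(s)} = u(t-a)f(t-a) with a=6, so L⁻¹{e^(-6s)·11/(s² + 121)} = u(t-6)·sin(11(t-6))

Final answer: u(t-6)·sin(11(t-6))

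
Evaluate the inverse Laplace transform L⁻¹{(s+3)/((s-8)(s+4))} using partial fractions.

Using partial fractions, f(t) = (11e^(8t) + e^(-4t))/12

Final answer: (11e^(8t) + e^(-4t))/12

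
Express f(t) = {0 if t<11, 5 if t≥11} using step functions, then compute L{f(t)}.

f(t) = 5·u(t-11). L{u(t-11)} = e^(-11s)/s, so L{f(t)} = 5·e^(-11s)/s

Final answer: 5·e^(-11s)/s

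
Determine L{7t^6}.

L{t^n} = n!/s^(n+1). So L{7t^6} = 7·6!/s^7 = 5040/s^7

Final answer: 5040/s^7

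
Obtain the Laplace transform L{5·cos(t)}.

L{cos(ωt)} = s/(s² + ω²), so L{cos(t)} = s/(s² + 1). Then L{5·cos(t)} = 5·s/(s² + 1) = 5s/(s² + 1)

Final answer: 5s/(s² + 1)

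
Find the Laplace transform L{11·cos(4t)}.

L{cos(ωt)} = s/(s² + ω²), so L{cos(4t)} = s/(s² + 16). Then L{11·cos(4t)} = 11·s/(s² + 16) = 11s/(s² + 16)

Final answer: 11s/(s² + 16)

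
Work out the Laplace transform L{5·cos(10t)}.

L{cos(ωt)} = s/(s² + ω²), so L{cos(10t)} = s/(s² + 100). Then L{5·cos(10t)} = 5·s/(s² + 100) = 5s/(s² + 100)

Final answer: 5s/(s² + 100)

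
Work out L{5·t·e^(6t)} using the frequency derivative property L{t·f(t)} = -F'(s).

L{e^(6t)} = 1/(s-6). By frequency derivative: L{t·e^(6t)} = -d/ds[1/(s-6)] = -(-1)/(s-6)² = 1/(s-6)². Then L{5·t·e^(6t)} = 5·1/(s-6)² = 5/(s-6)²

Final answer: 5/(s-6)²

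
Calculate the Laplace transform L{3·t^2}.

L{t^n} = n!/s^(n+1), so L{t^2} = 2/s^3. Then L{3·t^2} = 3·2/s^3 = 6/s^3

Final answer: 6/s^3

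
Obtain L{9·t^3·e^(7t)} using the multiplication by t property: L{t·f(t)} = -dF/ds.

Using L{t^n·e^(at)} = n!/(s-a)^(n+1), L{t^3·e^(7t)} = 6/(s-7)^4, so L{9·t^3·e^(7t)} = 9·6/(s-7)^4 = 54/(s-7)^4

Final answer: 54/(s-7)^4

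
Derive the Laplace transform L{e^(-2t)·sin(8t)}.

L{e^(at)·sin(ωt)} = ω/((s-a)² + ω²), so L{e^(-2t)·sin(8t)} = 8/((s+2)² + 64)

Final answer: 8/((s+2)² + 64)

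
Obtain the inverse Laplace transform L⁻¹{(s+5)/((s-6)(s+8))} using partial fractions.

Using partial fractions, f(t) = (11e^(6t) + 3e^(-8t))/14

Final answer: (11e^(6t) + 3e^(-8t))/14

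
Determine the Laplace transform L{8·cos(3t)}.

L{cos(ωt)} = s/(s² + ω²), so L{cos(3t)} = s/(s² + 9). Then L{8·cos(3t)} = 8·s/(s² + 9) = 8s/(s² + 9)

Final answer: 8s/(s² + 9)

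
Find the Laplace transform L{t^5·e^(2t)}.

L{t^n·e^(at)} = n!/(s-a)^(n+1), so L{t^5·e^(2t)} = 120/(s-2)^6

Final answer: 120/(s-2)^6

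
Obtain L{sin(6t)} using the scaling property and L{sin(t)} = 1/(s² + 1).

Using L{f(at)} = (1/a)F(s/a) with a=6: L{sin(6t)} = (1/6) · 1/((s/6)² + 1) = (1/6) · 1·36/(s² + 36) = 6/(s² + 36)

Final answer: 6/(s² + 36)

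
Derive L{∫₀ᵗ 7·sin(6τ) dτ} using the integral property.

L{∫₀ᵗ f(τ)dτ} = F(s)/s with F(s) = 42/(s² + 36), so the result is (42/(s² + 36))/s = 42/(s(s² + 36))

Final answer: 42/(s(s² + 36))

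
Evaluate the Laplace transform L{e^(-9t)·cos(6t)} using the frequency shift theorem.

Frequency shift: L{e^(at)f(t)} = F(s-a). L{e^(-9t)·cos(6t)} = (s+9)/((s+9)² + 36)

Final answer: (s+9)/((s+9)² + 36)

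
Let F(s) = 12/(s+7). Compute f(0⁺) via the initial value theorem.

f(0⁺) = lim_{s→∞} s·12/(s+7) = lim_{s→∞} 12s/(s+7) = 12

Final answer: 12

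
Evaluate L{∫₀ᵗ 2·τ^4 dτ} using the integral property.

L{∫₀ᵗ f(τ)dτ} = F(s)/s with f(t) = 2t^4. F(s) = 48/s^5, so L{∫₀ᵗ 2·τ^4 dτ} = (48/s^5)/s = 48/s^6. (Check: ∫₀ᵗ 2·τ^4 dτ = 2t^5/5.)

Final answer: 48/s^6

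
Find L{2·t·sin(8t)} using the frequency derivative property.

L{sin(8t)} = 8/(s² + 64). By L{t·f(t)} = -F'(s): -d/ds[8/(s² + 64)] = -(8)·(-2s)/(s² + 64)² = 16s/(s² + 64)². Then L{2·t·sin(8t)} = 2·16s/(s² + 64)² = 32s/(s² + 64)²

Final answer: 32s/(s² + 64)²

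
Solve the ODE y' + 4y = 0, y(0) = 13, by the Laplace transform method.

L{y'} + 4L{y} = 0. sY - 13 + 4Y = 0. Y(s+4) = 13. Y = 13/(s+4)

Final answer: y(t) = 13e^(-4t)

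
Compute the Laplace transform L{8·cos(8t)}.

L{cos(ωt)} = s/(s² + ω²), so L{cos(8t)} = s/(s² + 64). Then L{8·cos(8t)} = 8·s/(s² + 64) = 8s/(s² + 64)

Final answer: 8s/(s² + 64)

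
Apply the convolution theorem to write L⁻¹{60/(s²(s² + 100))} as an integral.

60/(s²(s² + 100)) = (1/s²)·(60/(s² + 100)) = L{t}·L{6·sin(10t)}. So f(t) = t*(6·sin(10t)) = ∫₀ᵗ 6τ·sin(10(t-τ)) dτ

Final answer: ∫₀ᵗ 6τ·sin(10(t-τ)) dτ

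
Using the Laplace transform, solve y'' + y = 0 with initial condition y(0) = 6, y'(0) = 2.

L{y''} + 1L{y} = 0. s²Y - 6s - 2 + Y = 0. Y(s² + 1) = 6s + 2. Y = (6s + 2)/(s² + 1). Inverting: y(t) = 6cos(t) + 2sin(t)

Final answer: y(t) = 6cos(t) + 2sin(t)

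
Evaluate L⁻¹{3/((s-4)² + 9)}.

Form: b/((s-a)² + b²) → e^(at)sin(bt). With a=4, b=3

Final answer: e^(4t)·sin(3t)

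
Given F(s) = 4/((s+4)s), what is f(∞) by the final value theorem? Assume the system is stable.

f(∞) = lim_{s→0} sF(s) = lim_{s→0} 4/(s+4) = 1

Final answer: 1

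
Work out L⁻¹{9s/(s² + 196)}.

This is the form c·s/(s² + a²) with a = 14, c = 9. L⁻¹ = 9·cos(14t)

Final answer: 9·cos(14t)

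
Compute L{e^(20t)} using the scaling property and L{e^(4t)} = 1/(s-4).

Using L{f(at)} = (1/a)F(s/a) with a=5 and f(t) = e^(4t): L{e^(20t)} = (1/5) · 1/((s/5)-4) = (1/5) · 5/(s-20) = 1/(s-20)

Final answer: 1/(s-20)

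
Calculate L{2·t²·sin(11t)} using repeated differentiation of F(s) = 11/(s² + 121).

F(s) = 11/(s² + 121). F'(s) = -22s/(s² + 121)². F''(s) = -22(121 - 3s²)/(s² + 121)³ = (66s² - 2662)/(s² + 121)³. So L{t²·sin(11t)} = (-1)² F''(s) = (66s² - 2662)/(s² + 121)³. Then L{2·t²·sin(11t)} = 2·(66s² - 2662)/(s² + 121)³ = (132s² - 5324)/(s² + 121)³

Final answer: (132s² - 5324)/(s² + 121)³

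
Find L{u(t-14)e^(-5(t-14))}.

u(t-a)f(t-a) with f(t)=e^(-5t). L{e^(-5t)} = 1/(s+5). By time shift: e^(-14s)/(s+5)

Final answer: e^(-14s)/(s+5)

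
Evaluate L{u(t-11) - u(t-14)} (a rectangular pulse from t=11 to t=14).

L{u(t-a)} = e^(-as)/s. L{u(t-11) - u(t-14)} = (e^(-11s) - e^(-14s))/s

Final answer: (e^(-11s) - e^(-14s))/s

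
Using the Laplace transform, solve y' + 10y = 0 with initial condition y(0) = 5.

L{y'} + 10L{y} = 0. sY - 5 + 10Y = 0. Y(s+10) = 5. Y = 5/(s+10)

Final answer: y(t) = 5e^(-10t)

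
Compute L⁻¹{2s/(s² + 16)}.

This is the form c·s/(s² + a²) with a = 4, c = 2. L⁻¹ = 2·cos(4t)

Final answer: 2·cos(4t)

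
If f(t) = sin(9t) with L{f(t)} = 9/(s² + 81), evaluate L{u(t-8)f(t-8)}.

Time shift theorem: L{u(t-a)f(t-a)} = e^(-as)F(s). Here a=8, F(s) = 9/(s² + 81), so L{u(t-8)f(t-8)} = e^(-8s)·9/(s² + 81)

Final answer: e^(-8s)·9/(s² + 81)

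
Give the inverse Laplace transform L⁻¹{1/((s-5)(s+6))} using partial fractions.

Decompose: A/(s-5) + B/(s+6). A = 1/11, B = -1/11. f(t) = (e^(5t) - e^(-6t))/11

Final answer: (e^(5t) - e^(-6t))/11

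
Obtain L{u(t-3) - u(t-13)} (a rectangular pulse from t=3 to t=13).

L{u(t-a)} = e^(-as)/s. L{u(t-3) - u(t-13)} = (e^(-3s) - e^(-13s))/s

Final answer: (e^(-3s) - e^(-13s))/s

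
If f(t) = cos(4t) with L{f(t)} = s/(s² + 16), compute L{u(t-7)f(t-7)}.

Time shift theorem: L{u(t-a)f(t-a)} = e^(-as)F(s). Here a=7, F(s) = s/(s² + 16), so L{u(t-7)f(t-7)} = e^(-7s)·s/(s² + 16)

Final answer: e^(-7s)·s/(s² + 16)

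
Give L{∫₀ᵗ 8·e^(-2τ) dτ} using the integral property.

L{∫₀ᵗ f(τ)dτ} = F(s)/s with F(s) = 8/(s+2), so L{∫₀ᵗ 8·e^(-2τ) dτ} = 8/(s(s+2))

Final answer: 8/(s(s+2))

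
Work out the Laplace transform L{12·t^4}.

L{t^n} = n!/s^(n+1), so L{t^4} = 24/s^5. Then L{12·t^4} = 12·24/s^5 = 288/s^5

Final answer: 288/s^5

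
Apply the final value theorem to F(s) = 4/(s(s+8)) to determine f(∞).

f(∞) = lim_{s→0} s·4/(s(s+8)) = lim_{s→0} 4/(s+8) = 4/8 = 1/2

Final answer: 1/2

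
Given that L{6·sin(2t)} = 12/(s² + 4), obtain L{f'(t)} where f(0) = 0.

L{f'(t)} = s·F(s) - f(0) = s·12/(s² + 4) - 0 = 12s/(s² + 4)

Final answer: 12s/(s² + 4)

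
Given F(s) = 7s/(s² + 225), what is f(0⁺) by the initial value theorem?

f(0⁺) = lim_{s→∞} s·7s/(s² + 225) = lim_{s→∞} 7s²/(s² + 225) = 7

Final answer: 7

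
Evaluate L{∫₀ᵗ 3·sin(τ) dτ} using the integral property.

L{∫₀ᵗ f(τ)dτ} = F(s)/s with F(s) = 3/(s² + 1), so the result is (3/(s² + 1))/s = 3/(s(s² + 1))

Final answer: 3/(s(s² + 1))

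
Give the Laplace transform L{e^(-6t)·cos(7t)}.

L{e^(at)·cos(ωt)} = (s-a)/((s-a)² + ω²), so L{e^(-6t)·cos(7t)} = (s+6)/((s+6)² + 49)

Final answer: (s+6)/((s+6)² + 49)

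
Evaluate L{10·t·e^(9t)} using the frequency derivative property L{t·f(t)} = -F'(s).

L{e^(9t)} = 1/(s-9). By frequency derivative: L{t·e^(9t)} = -d/ds[1/(s-9)] = -(-1)/(s-9)² = 1/(s-9)². Then L{10·t·e^(9t)} = 10·1/(s-9)² = 10/(s-9)²

Final answer: 10/(s-9)²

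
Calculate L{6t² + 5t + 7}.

L{6t² + 5t + 7} = 6·2/s³ + 5/s² + 7/s = 12/s³ + 5/s² + 7/s

Final answer: 12/s³ + 5/s² + 7/s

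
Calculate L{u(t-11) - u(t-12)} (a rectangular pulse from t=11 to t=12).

L{u(t-a)} = e^(-as)/s. L{u(t-11) - u(t-12)} = (e^(-11s) - e^(-12s))/s

Final answer: (e^(-11s) - e^(-12s))/s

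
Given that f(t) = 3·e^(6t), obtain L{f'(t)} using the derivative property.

f(0) = 3, F(s) = 3/(s-6). L{f'(t)} = s·F(s) - f(0) = 3s/(s-6) - 3 = (3s - 3(s-6))/(s-6) = 18/(s-6)

Final answer: 18/(s-6)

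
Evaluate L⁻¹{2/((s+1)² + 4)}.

Form: b/((s-a)² + b²) → e^(at)sin(bt). With a=-1, b=2

Final answer: e^(-t)·sin(2t)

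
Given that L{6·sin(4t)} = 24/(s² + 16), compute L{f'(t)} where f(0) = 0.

L{f'(t)} = s·F(s) - f(0) = s·24/(s² + 16) - 0 = 24s/(s² + 16)

Final answer: 24s/(s² + 16)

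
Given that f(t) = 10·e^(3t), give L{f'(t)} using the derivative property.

f(0) = 10, F(s) = 10/(s-3). L{f'(t)} = s·F(s) - f(0) = 10s/(s-3) - 10 = (10s - 10(s-3))/(s-3) = 30/(s-3)

Final answer: 30/(s-3)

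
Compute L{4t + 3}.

L{4t + 3} = 4·L{t} + 3·L{1} = 4/s² + 3/s

Final answer: 4/s² + 3/s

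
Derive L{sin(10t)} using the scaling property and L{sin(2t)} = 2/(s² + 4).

Using L{f(at)} = (1/a)F(s/a) with a=5: L{sin(10t)} = (1/5) · 2/((s/5)² + 4) = (1/5) · 2·25/(s² + 100) = 10/(s² + 100)

Final answer: 10/(s² + 100)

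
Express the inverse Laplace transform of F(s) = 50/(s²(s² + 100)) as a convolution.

50/(s²(s² + 100)) = (1/s²)·(50/(s² + 100)) = L{t}·L{5·sin(10t)}. So f(t) = t*(5·sin(10t)) = ∫₀ᵗ 5τ·sin(10(t-τ)) dτ

Final answer: ∫₀ᵗ 5τ·sin(10(t-τ)) dτ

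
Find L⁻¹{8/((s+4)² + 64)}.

Form: b/((s-a)² + b²) → e^(at)sin(bt). With a=-4, b=8

Final answer: e^(-4t)·sin(8t)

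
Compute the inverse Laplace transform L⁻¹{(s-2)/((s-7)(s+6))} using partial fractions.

Using partial fractions, f(t) = (5e^(7t) + 8e^(-6t))/13

Final answer: (5e^(7t) + 8e^(-6t))/13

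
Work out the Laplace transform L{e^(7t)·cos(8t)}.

L{e^(at)·cos(ωt)} = (s-a)/((s-a)² + ω²), so L{e^(7t)·cos(8t)} = (s-7)/((s-7)² + 64)

Final answer: (s-7)/((s-7)² + 64)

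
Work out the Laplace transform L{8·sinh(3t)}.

L{sinh(ωt)} = ω/(s² - ω²), so L{sinh(3t)} = 3/(s² - 9). Then L{8·sinh(3t)} = 8·3/(s² - 9) = 24/(s² - 9)

Final answer: 24/(s² - 9)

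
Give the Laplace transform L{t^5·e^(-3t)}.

L{t^n·e^(at)} = n!/(s-a)^(n+1), so L{t^5·e^(-3t)} = 120/(s+3)^6

Final answer: 120/(s+3)^6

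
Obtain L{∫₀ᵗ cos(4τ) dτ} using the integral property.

L{∫₀ᵗ f(τ)dτ} = F(s)/s with F(s) = s/(s² + 16), so the result is (s/(s² + 16))/s = 1/(s² + 16)

Final answer: 1/(s² + 16)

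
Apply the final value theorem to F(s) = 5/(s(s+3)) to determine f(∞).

f(∞) = lim_{s→0} s·5/(s(s+3)) = lim_{s→0} 5/(s+3) = 5/3 = 5/3

Final answer: 5/3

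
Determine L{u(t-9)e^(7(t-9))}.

u(t-a)f(t-a) with f(t)=e^(7t). L{e^(7t)} = 1/(s-7). By time shift: e^(-9s)/(s-7)

Final answer: e^(-9s)/(s-7)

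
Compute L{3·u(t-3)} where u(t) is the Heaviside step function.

L{u(t-a)} = e^(-as)/s. Here a=3, so L{u(t-3)} = e^(-3s)/s, and L{3·u(t-3)} = 3·e^(-3s)/s

Final answer: 3·e^(-3s)/s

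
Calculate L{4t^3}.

L{t^n} = n!/s^(n+1). So L{4t^3} = 4·3!/s^4 = 24/s^4

Final answer: 24/s^4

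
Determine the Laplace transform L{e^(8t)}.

L{e^(at)} = 1/(s-a), so L{e^(8t)} = 1/(s-8)

Final answer: 1/(s-8)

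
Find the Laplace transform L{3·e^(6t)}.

L{e^(at)} = 1/(s-a), so L{e^(6t)} = 1/(s-6). Then L{3·e^(6t)} = 3/(s-6)

Final answer: 3/(s-6)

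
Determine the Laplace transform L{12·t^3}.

L{t^n} = n!/s^(n+1), so L{t^3} = 6/s^4. Then L{12·t^3} = 12·6/s^4 = 72/s^4

Final answer: 72/s^4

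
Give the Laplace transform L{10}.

L{10} = 10 · L{1} = 10/s

Final answer: 10/s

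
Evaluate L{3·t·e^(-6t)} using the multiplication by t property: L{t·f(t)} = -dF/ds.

Using L{t^n·e^(at)} = n!/(s-a)^(n+1), L{t·e^(-6t)} = 1/(s+6)^2, so L{3·t·e^(-6t)} = 3·1/(s+6)^2 = 3/(s+6)^2

Final answer: 3/(s+6)^2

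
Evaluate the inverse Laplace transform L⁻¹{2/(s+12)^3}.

L⁻¹{n!/(s-a)^(n+1)} = t^n·e^(at) with n=2, a=-12. So L⁻¹{2/(s+12)^3} = t^2·e^(-12t)

Final answer: t^2·e^(-12t)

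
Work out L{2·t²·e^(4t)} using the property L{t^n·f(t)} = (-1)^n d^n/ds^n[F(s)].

L{e^(4t)} = 1/(s-4). d/ds[1/(s-4)] = -1/(s-4)². d²/ds²[1/(s-4)] = 2/(s-4)³. So L{t²·e^(4t)} = (-1)² · 2/(s-4)³ = 2/(s-4)³. Then L{2·t²·e^(4t)} = 2·2/(s-4)³ = 4/(s-4)³

Final answer: 4/(s-4)³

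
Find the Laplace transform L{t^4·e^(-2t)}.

L{t^n·e^(at)} = n!/(s-a)^(n+1), so L{t^4·e^(-2t)} = 24/(s+2)^5

Final answer: 24/(s+2)^5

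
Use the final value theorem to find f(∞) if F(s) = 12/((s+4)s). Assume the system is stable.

f(∞) = lim_{s→0} sF(s) = lim_{s→0} 12/(s+4) = 3

Final answer: 3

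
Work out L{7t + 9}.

L{7t + 9} = 7·L{t} + 9·L{1} = 7/s² + 9/s

Final answer: 7/s² + 9/s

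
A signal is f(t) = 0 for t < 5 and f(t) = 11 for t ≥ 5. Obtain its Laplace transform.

f(t) = 11·u(t-5). L{u(t-5)} = e^(-5s)/s, so L{f(t)} = 11·e^(-5s)/s

Final answer: 11·e^(-5s)/s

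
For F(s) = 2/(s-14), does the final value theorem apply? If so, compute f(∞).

sF(s) = 2s/(s-14) has a pole at s = 14 in the right half-plane. Theorem does NOT apply (unstable system; f(t) = 2·e^(14t) grows without bound).

Final answer: Not applicable (unstable)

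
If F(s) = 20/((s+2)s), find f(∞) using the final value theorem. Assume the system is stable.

f(∞) = lim_{s→0} sF(s) = lim_{s→0} 20/(s+2) = 10

Final answer: 10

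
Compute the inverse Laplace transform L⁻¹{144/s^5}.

L⁻¹{n!/s^(n+1)} = t^n with n=4. So L⁻¹{24/s^5} = t^4, and L⁻¹{144/s^5} = (144/24)·t^4 = 6·t^4

Final answer: 6·t^4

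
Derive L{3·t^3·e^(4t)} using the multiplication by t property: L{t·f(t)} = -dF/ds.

Using L{t^n·e^(at)} = n!/(s-a)^(n+1), L{t^3·e^(4t)} = 6/(s-4)^4, so L{3·t^3·e^(4t)} = 3·6/(s-4)^4 = 18/(s-4)^4

Final answer: 18/(s-4)^4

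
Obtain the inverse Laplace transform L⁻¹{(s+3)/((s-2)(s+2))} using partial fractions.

Using partial fractions, f(t) = (5e^(2t) - e^(-2t))/4

Final answer: (5e^(2t) - e^(-2t))/4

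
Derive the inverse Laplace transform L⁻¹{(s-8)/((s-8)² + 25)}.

Using frequency shift, L⁻¹{(s-8)/((s-8)² + 25)} = e^(8t)·cos(5t)

Final answer: e^(8t)·cos(5t)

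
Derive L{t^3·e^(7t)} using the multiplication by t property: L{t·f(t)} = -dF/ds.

Using L{t^n·e^(at)} = n!/(s-a)^(n+1), L{t^3·e^(7t)} = 6/(s-7)^4

Final answer: 6/(s-7)^4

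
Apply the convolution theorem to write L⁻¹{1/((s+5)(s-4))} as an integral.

1/((s+5)(s-4)) = (1/(s+5))·(1/(s-4)) = L{e^(-5t)}·L{e^(4t)}. So f(t) = e^(-5t)*e^(4t) = ∫₀ᵗ e^(-5τ)·e^(4(t-τ)) dτ

Final answer: ∫₀ᵗ e^(-5τ)·e^(4(t-τ)) dτ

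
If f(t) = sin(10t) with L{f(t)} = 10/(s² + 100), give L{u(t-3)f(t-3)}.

Time shift theorem: L{u(t-a)f(t-a)} = e^(-as)F(s). Here a=3, F(s) = 10/(s² + 100), so L{u(t-3)f(t-3)} = e^(-3s)·10/(s² + 100)

Final answer: e^(-3s)·10/(s² + 100)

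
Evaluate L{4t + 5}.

L{4t + 5} = 4·L{t} + 5·L{1} = 4/s² + 5/s

Final answer: 4/s² + 5/s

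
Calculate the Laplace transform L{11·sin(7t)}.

L{sin(ωt)} = ω/(s² + ω²), so L{sin(7t)} = 7/(s² + 49). Then L{11·sin(7t)} = 11·7/(s² + 49) = 77/(s² + 49)

Final answer: 77/(s² + 49)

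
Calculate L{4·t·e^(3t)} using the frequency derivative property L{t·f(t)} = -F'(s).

L{e^(3t)} = 1/(s-3). By frequency derivative: L{t·e^(3t)} = -d/ds[1/(s-3)] = -(-1)/(s-3)² = 1/(s-3)². Then L{4·t·e^(3t)} = 4·1/(s-3)² = 4/(s-3)²

Final answer: 4/(s-3)²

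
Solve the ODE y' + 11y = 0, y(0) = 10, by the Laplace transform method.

L{y'} + 11L{y} = 0. sY - 10 + 11Y = 0. Y(s+11) = 10. Y = 10/(s+11)

Final answer: y(t) = 10e^(-11t)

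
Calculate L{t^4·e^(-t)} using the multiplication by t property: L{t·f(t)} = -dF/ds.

Using L{t^n·e^(at)} = n!/(s-a)^(n+1), L{t^4·e^(-t)} = 24/(s+1)^5

Final answer: 24/(s+1)^5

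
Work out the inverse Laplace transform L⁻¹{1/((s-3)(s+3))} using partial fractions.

Decompose: A/(s-3) + B/(s+3). A = 1/6, B = -1/6. f(t) = (e^(3t) - e^(-3t))/6

Final answer: (e^(3t) - e^(-3t))/6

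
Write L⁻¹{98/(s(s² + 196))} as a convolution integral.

98/(s(s² + 196)) = (1/s)·(98/(s² + 196)) = L{1}·L{7·sin(14t)}. So f(t) = 1*(7·sin(14t)) = ∫₀ᵗ 7·sin(14τ) dτ

Final answer: ∫₀ᵗ 7·sin(14τ) dτ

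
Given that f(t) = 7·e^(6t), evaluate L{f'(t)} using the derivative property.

f(0) = 7, F(s) = 7/(s-6). L{f'(t)} = s·F(s) - f(0) = 7s/(s-6) - 7 = (7s - 7(s-6))/(s-6) = 42/(s-6)

Final answer: 42/(s-6)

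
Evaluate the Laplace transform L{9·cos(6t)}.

L{cos(ωt)} = s/(s² + ω²), so L{cos(6t)} = s/(s² + 36). Then L{9·cos(6t)} = 9·s/(s² + 36) = 9s/(s² + 36)

Final answer: 9s/(s² + 36)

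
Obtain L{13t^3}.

L{t^n} = n!/s^(n+1). So L{13t^3} = 13·3!/s^4 = 78/s^4

Final answer: 78/s^4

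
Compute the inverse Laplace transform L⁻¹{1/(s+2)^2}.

L⁻¹{n!/(s-a)^(n+1)} = t^n·e^(at), so L⁻¹{1/(s+2)^2} = t·e^(-2t)

Final answer: t·e^(-2t)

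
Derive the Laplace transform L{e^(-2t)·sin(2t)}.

L{e^(at)·sin(ωt)} = ω/((s-a)² + ω²), so L{e^(-2t)·sin(2t)} = 2/((s+2)² + 4)

Final answer: 2/((s+2)² + 4)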